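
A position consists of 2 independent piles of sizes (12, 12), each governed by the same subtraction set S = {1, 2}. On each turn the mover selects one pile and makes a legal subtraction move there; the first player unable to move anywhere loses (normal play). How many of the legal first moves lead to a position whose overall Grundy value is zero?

All piles use S = {1, 2}:
G(0) = 0
G(1) = mex{0} = 1
G(2) = mex{1,0} = 2
G(3) = mex{2,1} = 0
G(4) = mex{0,2} = 1
G(5) = mex{1,0} = 2
G(6) = mex{2,1} = 0
G(7) = mex{0,2} = 1
G(8) = mex{1,0} = 2
G(9) = mex{2,1} = 0
G(10) = mex{0,2} = 1
G(11) = mex{1,0} = 2
G(12) = mex{2,1} = 0
Pile A: G(12) = 0.
Pile B: G(12) = 0.
Combined Grundy value = 0 ⊕ 0 = 0.
A winning move leaves total XOR = 0, i.e. changes one component's Grundy value g to g ⊕ X where X is the current total.
Pile A: target g' = 0⊕0 = 0, but every legal move changes the Grundy value (mex property), so 0 moves.
Pile B: target g' = 0⊕0 = 0, but every legal move changes the Grundy value (mex property), so 0 moves.

0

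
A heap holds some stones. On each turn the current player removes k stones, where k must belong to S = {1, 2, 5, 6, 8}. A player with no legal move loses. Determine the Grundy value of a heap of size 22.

G(0) = 0
G(1) = mex{0} = 1
G(2) = mex{1,0} = 2
G(3) = mex{2,1} = 0
G(4) = mex{0,2} = 1
G(5) = mex{1,0,0} = 2
G(6) = mex{2,1,1,0} = 3
G(7) = mex{3,2,2,1} = 0
G(8) = mex{0,3,0,2,0} = 1
G(9) = mex{1,0,1,0,1} = 2
G(10) = mex{2,1,2,1,2} = 0
G(11) = mex{0,2,3,2,0} = 1
G(12) = mex{1,0,0,3,1} = 2
G(13) = mex{2,1,1,0,2} = 3
G(14) = mex{3,2,2,1,3} = 0
G(15) = mex{0,3,0,2,0} = 1
G(16) = mex{1,0,1,0,1} = 2
G(17) = mex{2,1,2,1,2} = 0
G(18) = mex{0,2,3,2,0} = 1
G(19) = mex{1,0,0,3,1} = 2
G(20) = mex{2,1,1,0,2} = 3
G(21) = mex{3,2,2,1,3} = 0
G(22) = mex{0,3,0,2,0} = 1

1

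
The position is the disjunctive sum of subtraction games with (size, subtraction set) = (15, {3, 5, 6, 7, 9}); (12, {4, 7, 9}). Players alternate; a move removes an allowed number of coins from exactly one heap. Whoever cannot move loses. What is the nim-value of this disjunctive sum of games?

Heap A, S = {3, 5, 6, 7, 9}:
n :  0  1  2  3  4  5  6  7  8  9 10 11 12 13 14 15
G :  0  0  0  1  1  1  2  2  2  3  3  3  0  0  0  1
G_A(15) = 1.
Heap B, S = {4, 7, 9}:
G(0) = 0
G(1) = mex{} = 0
G(2) = mex{} = 0
G(3) = mex{} = 0
G(4) = mex{0} = 1
G(5) = mex{0} = 1
G(6) = mex{0} = 1
G(7) = mex{0,0} = 1
G(8) = mex{1,0} = 2
G(9) = mex{1,0,0} = 2
G(10) = mex{1,0,0} = 2
G(11) = mex{1,1,0} = 2
G(12) = mex{2,1,0} = 3
G_B(12) = 3.
Combined Grundy value = 1 ⊕ 3 = 2.

2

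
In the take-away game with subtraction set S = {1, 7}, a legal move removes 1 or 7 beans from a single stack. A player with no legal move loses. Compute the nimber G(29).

G(0) = 0
G(1) = mex{0} = 1
G(2) = mex{1} = 0
G(3) = mex{0} = 1
G(4) = mex{1} = 0
G(5) = mex{0} = 1
G(6) = mex{1} = 0
G(7) = mex{0,0} = 1
G(8) = mex{1,1} = 0
G(9) = mex{0,0} = 1
G(10) = mex{1,1} = 0
G(11) = mex{0,0} = 1
G(12) = mex{1,1} = 0
G(13) = mex{0,0} = 1
G(14) = mex{1,1} = 0
G(15) = mex{0,0} = 1
G(16) = mex{1,1} = 0
G(17) = mex{0,0} = 1
G(18) = mex{1,1} = 0
G(19) = mex{0,0} = 1
G(20) = mex{1,1} = 0
G(21) = mex{0,0} = 1
G(22) = mex{1,1} = 0
G(23) = mex{0,0} = 1
G(24) = mex{1,1} = 0
G(25) = mex{0,0} = 1
G(26) = mex{1,1} = 0
G(27) = mex{0,0} = 1
G(28) = mex{1,1} = 0
G(29) = mex{0,0} = 1

1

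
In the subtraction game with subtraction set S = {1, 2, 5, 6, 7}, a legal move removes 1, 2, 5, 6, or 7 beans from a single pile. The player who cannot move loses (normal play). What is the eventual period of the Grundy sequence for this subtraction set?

11

n :  0  1  2  3  4  5  6  7  8  9 10 11 12 13 14 15 16 17 18 19 20 21 22 23
G :  0  1  2  0  1  2  3  4  5  3  4  0  1  2  0  1  2  3  4  5  3  4  0  1
G(n+11) = G(n) holds for n = 0,…,6 (a full window of length max(S) = 7), so the sequence is purely periodic with period 11.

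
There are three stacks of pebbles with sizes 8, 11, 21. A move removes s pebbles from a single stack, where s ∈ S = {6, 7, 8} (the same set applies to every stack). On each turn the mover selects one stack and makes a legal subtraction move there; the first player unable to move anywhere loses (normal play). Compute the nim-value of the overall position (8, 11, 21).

1

All stacks use S = {6, 7, 8}:
n :  0  1  2  3  4  5  6  7  8  9 10 11 12 13 14 15 16 17 18 19 20 21
G :  0  0  0  0  0  0  1  1  1  1  1  1  2  2  0  0  0  0  0  0  1  1
Stack A: G(8) = 1.
Stack B: G(11) = 1.
Stack C: G(21) = 1.
Combined Grundy value = 1 ⊕ 1 ⊕ 1 = 1.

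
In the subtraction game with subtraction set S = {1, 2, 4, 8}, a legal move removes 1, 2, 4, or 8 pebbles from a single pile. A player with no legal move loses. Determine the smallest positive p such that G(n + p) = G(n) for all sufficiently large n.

n :  0  1  2  3  4  5  6  7  8  9 10 11 12 13 14
G :  0  1  2  0  1  2  0  1  2  0  1  2  0  1  2
G(n+3) = G(n) holds for n = 0,…,7 (a full window of length max(S) = 8), so the sequence is purely periodic with period 3.

3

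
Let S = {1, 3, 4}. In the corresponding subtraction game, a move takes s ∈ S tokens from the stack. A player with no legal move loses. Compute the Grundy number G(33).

3

G(0) = 0
G(1) = mex{0} = 1
G(2) = mex{1} = 0
G(3) = mex{0,0} = 1
G(4) = mex{1,1,0} = 2
G(5) = mex{2,0,1} = 3
G(6) = mex{3,1,0} = 2
G(7) = mex{2,2,1} = 0
G(8) = mex{0,3,2} = 1
G(9) = mex{1,2,3} = 0
G(10) = mex{0,0,2} = 1
G(11) = mex{1,1,0} = 2
G(12) = mex{2,0,1} = 3
G(13) = mex{3,1,0} = 2
G(14) = mex{2,2,1} = 0
G(15) = mex{0,3,2} = 1
G(16) = mex{1,2,3} = 0
G(17) = mex{0,0,2} = 1
G(18) = mex{1,1,0} = 2
G(19) = mex{2,0,1} = 3
G(20) = mex{3,1,0} = 2
G(21) = mex{2,2,1} = 0
G(22) = mex{0,3,2} = 1
G(23) = mex{1,2,3} = 0
G(24) = mex{0,0,2} = 1
G(25) = mex{1,1,0} = 2
G(26) = mex{2,0,1} = 3
G(27) = mex{3,1,0} = 2
G(28) = mex{2,2,1} = 0
G(29) = mex{0,3,2} = 1
G(30) = mex{1,2,3} = 0
G(31) = mex{0,0,2} = 1
G(32) = mex{1,1,0} = 2
G(33) = mex{2,0,1} = 3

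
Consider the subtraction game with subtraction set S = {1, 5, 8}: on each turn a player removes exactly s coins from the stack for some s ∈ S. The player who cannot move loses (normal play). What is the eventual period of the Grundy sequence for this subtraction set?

13

G(0) = 0
G(1) = mex{0} = 1
G(2) = mex{1} = 0
G(3) = mex{0} = 1
G(4) = mex{1} = 0
G(5) = mex{0,0} = 1
G(6) = mex{1,1} = 0
G(7) = mex{0,0} = 1
G(8) = mex{1,1,0} = 2
G(9) = mex{2,0,1} = 3
G(10) = mex{3,1,0} = 2
G(11) = mex{2,0,1} = 3
G(12) = mex{3,1,0} = 2
G(13) = mex{2,2,1} = 0
G(14) = mex{0,3,0} = 1
G(15) = mex{1,2,1} = 0
G(16) = mex{0,3,2} = 1
G(17) = mex{1,2,3} = 0
G(18) = mex{0,0,2} = 1
G(19) = mex{1,1,3} = 0
G(20) = mex{0,0,2} = 1
G(21) = mex{1,1,0} = 2
G(22) = mex{2,0,1} = 3
G(23) = mex{3,1,0} = 2
G(24) = mex{2,0,1} = 3
G(25) = mex{3,1,0} = 2
G(26) = mex{2,2,1} = 0
G(27) = mex{0,3,0} = 1
G(n+13) = G(n) holds for n = 0,…,7 (a full window of length max(S) = 8), so the sequence is purely periodic with period 13.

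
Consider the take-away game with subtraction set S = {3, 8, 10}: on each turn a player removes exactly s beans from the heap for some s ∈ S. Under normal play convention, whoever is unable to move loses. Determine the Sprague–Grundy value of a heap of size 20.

0

n :  0  1  2  3  4  5  6  7  8  9 10 11 12 13 14 15 16 17 18 19 20
G :  0  0  0  1  1  1  0  0  2  1  1  3  2  0  2  3  1  3  0  0  0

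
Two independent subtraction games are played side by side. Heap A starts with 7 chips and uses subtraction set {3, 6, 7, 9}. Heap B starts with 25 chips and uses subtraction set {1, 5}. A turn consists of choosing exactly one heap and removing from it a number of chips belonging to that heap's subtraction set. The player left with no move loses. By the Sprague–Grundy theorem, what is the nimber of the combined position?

Heap A, S = {3, 6, 7, 9}:
G(0) = 0
G(1) = mex{} = 0
G(2) = mex{} = 0
G(3) = mex{0} = 1
G(4) = mex{0} = 1
G(5) = mex{0} = 1
G(6) = mex{1,0} = 2
G(7) = mex{1,0,0} = 2
G_A(7) = 2.
Heap B, S = {1, 5}:
G(0) = 0
G(1) = mex{0} = 1
G(2) = mex{1} = 0
G(3) = mex{0} = 1
G(4) = mex{1} = 0
G(5) = mex{0,0} = 1
G(6) = mex{1,1} = 0
G(7) = mex{0,0} = 1
G(8) = mex{1,1} = 0
G(9) = mex{0,0} = 1
G(10) = mex{1,1} = 0
G(11) = mex{0,0} = 1
G(12) = mex{1,1} = 0
G(13) = mex{0,0} = 1
G(14) = mex{1,1} = 0
G(15) = mex{0,0} = 1
G(16) = mex{1,1} = 0
G(17) = mex{0,0} = 1
G(18) = mex{1,1} = 0
G(19) = mex{0,0} = 1
G(20) = mex{1,1} = 0
G(21) = mex{0,0} = 1
G(22) = mex{1,1} = 0
G(23) = mex{0,0} = 1
G(24) = mex{1,1} = 0
G(25) = mex{0,0} = 1
G_B(25) = 1.
Combined Grundy value = 2 ⊕ 1 = 3.

3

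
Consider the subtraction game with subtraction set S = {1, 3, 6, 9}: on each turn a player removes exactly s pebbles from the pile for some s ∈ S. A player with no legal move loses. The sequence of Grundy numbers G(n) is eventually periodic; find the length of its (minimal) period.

12

G(0) = 0
G(1) = mex{0} = 1
G(2) = mex{1} = 0
G(3) = mex{0,0} = 1
G(4) = mex{1,1} = 0
G(5) = mex{0,0} = 1
G(6) = mex{1,1,0} = 2
G(7) = mex{2,0,1} = 3
G(8) = mex{3,1,0} = 2
G(9) = mex{2,2,1,0} = 3
G(10) = mex{3,3,0,1} = 2
G(11) = mex{2,2,1,0} = 3
G(12) = mex{3,3,2,1} = 0
G(13) = mex{0,2,3,0} = 1
G(14) = mex{1,3,2,1} = 0
G(15) = mex{0,0,3,2} = 1
G(16) = mex{1,1,2,3} = 0
G(17) = mex{0,0,3,2} = 1
G(18) = mex{1,1,0,3} = 2
G(19) = mex{2,0,1,2} = 3
G(20) = mex{3,1,0,3} = 2
G(21) = mex{2,2,1,0} = 3
G(22) = mex{3,3,0,1} = 2
G(23) = mex{2,2,1,0} = 3
G(24) = mex{3,3,2,1} = 0
G(25) = mex{0,2,3,0} = 1
G(n+12) = G(n) holds for n = 0,…,8 (a full window of length max(S) = 9), so the sequence is purely periodic with period 12.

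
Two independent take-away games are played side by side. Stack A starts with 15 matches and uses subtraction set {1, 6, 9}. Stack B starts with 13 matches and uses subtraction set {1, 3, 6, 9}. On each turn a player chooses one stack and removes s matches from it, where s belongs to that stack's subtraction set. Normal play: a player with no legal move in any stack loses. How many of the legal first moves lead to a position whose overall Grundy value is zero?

Stack A, S = {1, 6, 9}:
G(0) = 0
G(1) = mex{0} = 1
G(2) = mex{1} = 0
G(3) = mex{0} = 1
G(4) = mex{1} = 0
G(5) = mex{0} = 1
G(6) = mex{1,0} = 2
G(7) = mex{2,1} = 0
G(8) = mex{0,0} = 1
G(9) = mex{1,1,0} = 2
G(10) = mex{2,0,1} = 3
G(11) = mex{3,1,0} = 2
G(12) = mex{2,2,1} = 0
G(13) = mex{0,0,0} = 1
G(14) = mex{1,1,1} = 0
G(15) = mex{0,2,2} = 1
G_A(15) = 1.
Stack B, S = {1, 3, 6, 9}:
G(0) = 0
G(1) = mex{0} = 1
G(2) = mex{1} = 0
G(3) = mex{0,0} = 1
G(4) = mex{1,1} = 0
G(5) = mex{0,0} = 1
G(6) = mex{1,1,0} = 2
G(7) = mex{2,0,1} = 3
G(8) = mex{3,1,0} = 2
G(9) = mex{2,2,1,0} = 3
G(10) = mex{3,3,0,1} = 2
G(11) = mex{2,2,1,0} = 3
G(12) = mex{3,3,2,1} = 0
G(13) = mex{0,2,3,0} = 1
G_B(13) = 1.
Combined Grundy value = 1 ⊕ 1 = 0.
A winning move leaves total XOR = 0, i.e. changes one component's Grundy value g to g ⊕ X where X is the current total.
Stack A: target g' = 1⊕0 = 1, but every legal move changes the Grundy value (mex property), so 0 moves.
Stack B: target g' = 1⊕0 = 1, but every legal move changes the Grundy value (mex property), so 0 moves.

0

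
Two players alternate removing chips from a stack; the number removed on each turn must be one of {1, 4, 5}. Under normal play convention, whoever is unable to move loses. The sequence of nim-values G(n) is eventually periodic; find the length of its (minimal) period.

8

n :  0  1  2  3  4  5  6  7  8  9 10 11 12 13 14 15 16 17
G :  0  1  0  1  2  3  2  3  0  1  0  1  2  3  2  3  0  1
G(n+8) = G(n) holds for n = 0,…,4 (a full window of length max(S) = 5), so the sequence is purely periodic with period 8.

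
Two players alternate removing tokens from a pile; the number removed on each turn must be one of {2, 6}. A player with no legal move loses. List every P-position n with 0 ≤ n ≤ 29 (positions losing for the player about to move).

0, 1, 4, 5, 8, 9, 12, 13, 16, 17, 20, 21, 24, 25, 28, 29

n :  0  1  2  3  4  5  6  7  8  9 10 11 12 13 14 15 16 17 18 19 20 21 22 23 24 25 26 27 28 29
G :  0  0  1  1  0  0  1  1  0  0  1  1  0  0  1  1  0  0  1  1  0  0  1  1  0  0  1  1  0  0
P-positions are exactly the n with G(n) = 0.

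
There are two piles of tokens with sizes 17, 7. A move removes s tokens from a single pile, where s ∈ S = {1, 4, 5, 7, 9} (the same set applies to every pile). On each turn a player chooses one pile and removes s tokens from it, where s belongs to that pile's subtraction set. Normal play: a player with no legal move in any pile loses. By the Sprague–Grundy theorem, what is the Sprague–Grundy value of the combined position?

2

All piles use S = {1, 4, 5, 7, 9}:
G(0) = 0
G(1) = mex{0} = 1
G(2) = mex{1} = 0
G(3) = mex{0} = 1
G(4) = mex{1,0} = 2
G(5) = mex{2,1,0} = 3
G(6) = mex{3,0,1} = 2
G(7) = mex{2,1,0,0} = 3
G(8) = mex{3,2,1,1} = 0
G(9) = mex{0,3,2,0,0} = 1
G(10) = mex{1,2,3,1,1} = 0
G(11) = mex{0,3,2,2,0} = 1
G(12) = mex{1,0,3,3,1} = 2
G(13) = mex{2,1,0,2,2} = 3
G(14) = mex{3,0,1,3,3} = 2
G(15) = mex{2,1,0,0,2} = 3
G(16) = mex{3,2,1,1,3} = 0
G(17) = mex{0,3,2,0,0} = 1
Pile A: G(17) = 1.
Pile B: G(7) = 3.
Combined Grundy value = 1 ⊕ 3 = 2.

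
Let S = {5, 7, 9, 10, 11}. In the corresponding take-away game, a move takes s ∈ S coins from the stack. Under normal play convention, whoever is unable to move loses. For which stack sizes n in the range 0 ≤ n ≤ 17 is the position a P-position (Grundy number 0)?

0, 1, 2, 3, 4, 16, 17

n :  0  1  2  3  4  5  6  7  8  9 10 11 12 13 14 15 16 17
G :  0  0  0  0  0  1  1  1  1  1  2  2  2  2  2  3  0  0
P-positions are exactly the n with G(n) = 0.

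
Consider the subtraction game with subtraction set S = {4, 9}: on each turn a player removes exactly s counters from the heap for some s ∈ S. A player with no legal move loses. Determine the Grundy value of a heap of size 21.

G(0) = 0
G(1) = mex{} = 0
G(2) = mex{} = 0
G(3) = mex{} = 0
G(4) = mex{0} = 1
G(5) = mex{0} = 1
G(6) = mex{0} = 1
G(7) = mex{0} = 1
G(8) = mex{1} = 0
G(9) = mex{1,0} = 2
G(10) = mex{1,0} = 2
G(11) = mex{1,0} = 2
G(12) = mex{0,0} = 1
G(13) = mex{2,1} = 0
G(14) = mex{2,1} = 0
G(15) = mex{2,1} = 0
G(16) = mex{1,1} = 0
G(17) = mex{0,0} = 1
G(18) = mex{0,2} = 1
G(19) = mex{0,2} = 1
G(20) = mex{0,2} = 1
G(21) = mex{1,1} = 0

0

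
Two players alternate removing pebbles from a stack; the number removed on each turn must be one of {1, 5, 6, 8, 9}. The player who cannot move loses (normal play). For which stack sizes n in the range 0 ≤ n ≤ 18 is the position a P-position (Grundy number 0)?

G(0) = 0
G(1) = mex{0} = 1
G(2) = mex{1} = 0
G(3) = mex{0} = 1
G(4) = mex{1} = 0
G(5) = mex{0,0} = 1
G(6) = mex{1,1,0} = 2
G(7) = mex{2,0,1} = 3
G(8) = mex{3,1,0,0} = 2
G(9) = mex{2,0,1,1,0} = 3
G(10) = mex{3,1,0,0,1} = 2
G(11) = mex{2,2,1,1,0} = 3
G(12) = mex{3,3,2,0,1} = 4
G(13) = mex{4,2,3,1,0} = 5
G(14) = mex{5,3,2,2,1} = 0
G(15) = mex{0,2,3,3,2} = 1
G(16) = mex{1,3,2,2,3} = 0
G(17) = mex{0,4,3,3,2} = 1
G(18) = mex{1,5,4,2,3} = 0
P-positions are exactly the n with G(n) = 0.

0, 2, 4, 14, 16, 18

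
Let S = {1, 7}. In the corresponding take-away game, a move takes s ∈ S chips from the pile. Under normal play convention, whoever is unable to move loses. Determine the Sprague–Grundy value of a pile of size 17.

G(0) = 0
G(1) = mex{0} = 1
G(2) = mex{1} = 0
G(3) = mex{0} = 1
G(4) = mex{1} = 0
G(5) = mex{0} = 1
G(6) = mex{1} = 0
G(7) = mex{0,0} = 1
G(8) = mex{1,1} = 0
G(9) = mex{0,0} = 1
G(10) = mex{1,1} = 0
G(11) = mex{0,0} = 1
G(12) = mex{1,1} = 0
G(13) = mex{0,0} = 1
G(14) = mex{1,1} = 0
G(15) = mex{0,0} = 1
G(16) = mex{1,1} = 0
G(17) = mex{0,0} = 1

1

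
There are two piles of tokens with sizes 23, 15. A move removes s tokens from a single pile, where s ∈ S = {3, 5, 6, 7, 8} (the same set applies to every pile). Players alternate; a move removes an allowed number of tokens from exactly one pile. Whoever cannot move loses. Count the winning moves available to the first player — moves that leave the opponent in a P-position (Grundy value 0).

3

All piles use S = {3, 5, 6, 7, 8}:
n :  0  1  2  3  4  5  6  7  8  9 10 11 12 13 14 15 16 17 18 19 20 21 22 23
G :  0  0  0  1  1  1  2  2  2  3  3  0  0  0  1  1  1  2  2  2  3  3  0  0
Pile A: G(23) = 0.
Pile B: G(15) = 1.
Combined Grundy value = 0 ⊕ 1 = 1.
A winning move leaves total XOR = 0, i.e. changes one component's Grundy value g to g ⊕ X where X is the current total.
Pile A: need g' = 0⊕1 = 1. Options: 23−3→G=3, 23−5→G=2, 23−6→G=2, 23−7→G=1, 23−8→G=1. Hits: 2.
Pile B: need g' = 1⊕1 = 0. Options: 15−3→G=0, 15−5→G=3, 15−6→G=3, 15−7→G=2, 15−8→G=2. Hits: 1.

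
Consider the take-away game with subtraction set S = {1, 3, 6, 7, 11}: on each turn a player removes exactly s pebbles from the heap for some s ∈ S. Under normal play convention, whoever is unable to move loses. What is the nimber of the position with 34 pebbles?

2

n :  0  1  2  3  4  5  6  7  8  9 10 11 12 13 14 15 16 17 18 19 20 21 22 23 24 25 26 27 28 29 30 31 32 33 34
G :  0  1  0  1  0  1  2  3  2  3  2  3  0  1  0  1  0  1  2  3  2  3  2  3  0  1  0  1  0  1  2  3  2  3  2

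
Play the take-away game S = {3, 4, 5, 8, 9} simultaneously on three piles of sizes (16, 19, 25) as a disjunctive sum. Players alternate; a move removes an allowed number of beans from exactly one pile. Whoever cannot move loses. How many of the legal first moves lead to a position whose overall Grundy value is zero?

All piles use S = {3, 4, 5, 8, 9}:
n :  0  1  2  3  4  5  6  7  8  9 10 11 12 13 14 15 16 17 18 19 20 21 22 23 24 25
G :  0  0  0  1  1  1  2  2  2  3  3  3  0  0  0  1  1  1  2  2  2  3  3  3  0  0
Pile A: G(16) = 1.
Pile B: G(19) = 2.
Pile C: G(25) = 0.
Combined Grundy value = 1 ⊕ 2 ⊕ 0 = 3.
A winning move leaves total XOR = 0, i.e. changes one component's Grundy value g to g ⊕ X where X is the current total.
Pile A: need g' = 1⊕3 = 2. Options: 16−3→G=0, 16−4→G=0, 16−5→G=3, 16−8→G=2, 16−9→G=2. Hits: 2.
Pile B: need g' = 2⊕3 = 1. Options: 19−3→G=1, 19−4→G=1, 19−5→G=0, 19−8→G=3, 19−9→G=3. Hits: 2.
Pile C: need g' = 0⊕3 = 3. Options: 25−3→G=3, 25−4→G=3, 25−5→G=2, 25−8→G=1, 25−9→G=1. Hits: 2.

6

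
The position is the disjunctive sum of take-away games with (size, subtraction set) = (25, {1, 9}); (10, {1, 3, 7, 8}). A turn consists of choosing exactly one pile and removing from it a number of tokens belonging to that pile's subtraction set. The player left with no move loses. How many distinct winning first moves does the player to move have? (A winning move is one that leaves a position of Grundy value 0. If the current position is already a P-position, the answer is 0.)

Pile A, S = {1, 9}:
G(0) = 0
G(1) = mex{0} = 1
G(2) = mex{1} = 0
G(3) = mex{0} = 1
G(4) = mex{1} = 0
G(5) = mex{0} = 1
G(6) = mex{1} = 0
G(7) = mex{0} = 1
G(8) = mex{1} = 0
G(9) = mex{0,0} = 1
G(10) = mex{1,1} = 0
G(11) = mex{0,0} = 1
G(12) = mex{1,1} = 0
G(13) = mex{0,0} = 1
G(14) = mex{1,1} = 0
G(15) = mex{0,0} = 1
G(16) = mex{1,1} = 0
G(17) = mex{0,0} = 1
G(18) = mex{1,1} = 0
G(19) = mex{0,0} = 1
G(20) = mex{1,1} = 0
G(21) = mex{0,0} = 1
G(22) = mex{1,1} = 0
G(23) = mex{0,0} = 1
G(24) = mex{1,1} = 0
G(25) = mex{0,0} = 1
G_A(25) = 1.
Pile B, S = {1, 3, 7, 8}:
n :  0  1  2  3  4  5  6  7  8  9 10
G :  0  1  0  1  0  1  0  1  2  3  2
G_B(10) = 2.
Combined Grundy value = 1 ⊕ 2 = 3.
A winning move leaves total XOR = 0, i.e. changes one component's Grundy value g to g ⊕ X where X is the current total.
Pile A: need g' = 1⊕3 = 2. Options: 25−1→G=0, 25−9→G=0. Hits: 0.
Pile B: need g' = 2⊕3 = 1. Options: 10−1→G=3, 10−3→G=1, 10−7→G=1, 10−8→G=0. Hits: 2.

2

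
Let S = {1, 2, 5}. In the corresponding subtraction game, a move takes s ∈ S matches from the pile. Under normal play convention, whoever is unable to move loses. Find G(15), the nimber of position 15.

G(0) = 0
G(1) = mex{0} = 1
G(2) = mex{1,0} = 2
G(3) = mex{2,1} = 0
G(4) = mex{0,2} = 1
G(5) = mex{1,0,0} = 2
G(6) = mex{2,1,1} = 0
G(7) = mex{0,2,2} = 1
G(8) = mex{1,0,0} = 2
G(9) = mex{2,1,1} = 0
G(10) = mex{0,2,2} = 1
G(11) = mex{1,0,0} = 2
G(12) = mex{2,1,1} = 0
G(13) = mex{0,2,2} = 1
G(14) = mex{1,0,0} = 2
G(15) = mex{2,1,1} = 0

0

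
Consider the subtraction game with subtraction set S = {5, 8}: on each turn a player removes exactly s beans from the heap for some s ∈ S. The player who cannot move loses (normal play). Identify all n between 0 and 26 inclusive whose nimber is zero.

G(0) = 0
G(1) = mex{} = 0
G(2) = mex{} = 0
G(3) = mex{} = 0
G(4) = mex{} = 0
G(5) = mex{0} = 1
G(6) = mex{0} = 1
G(7) = mex{0} = 1
G(8) = mex{0,0} = 1
G(9) = mex{0,0} = 1
G(10) = mex{1,0} = 2
G(11) = mex{1,0} = 2
G(12) = mex{1,0} = 2
G(13) = mex{1,1} = 0
G(14) = mex{1,1} = 0
G(15) = mex{2,1} = 0
G(16) = mex{2,1} = 0
G(17) = mex{2,1} = 0
G(18) = mex{0,2} = 1
G(19) = mex{0,2} = 1
G(20) = mex{0,2} = 1
G(21) = mex{0,0} = 1
G(22) = mex{0,0} = 1
G(23) = mex{1,0} = 2
G(24) = mex{1,0} = 2
G(25) = mex{1,0} = 2
G(26) = mex{1,1} = 0
P-positions are exactly the n with G(n) = 0.

0, 1, 2, 3, 4, 13, 14, 15, 16, 17, 26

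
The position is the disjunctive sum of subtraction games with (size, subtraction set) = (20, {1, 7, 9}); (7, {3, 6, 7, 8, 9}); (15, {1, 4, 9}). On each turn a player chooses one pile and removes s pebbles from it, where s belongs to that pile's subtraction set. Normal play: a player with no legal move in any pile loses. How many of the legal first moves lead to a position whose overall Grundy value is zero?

Pile A, S = {1, 7, 9}:
G(0) = 0
G(1) = mex{0} = 1
G(2) = mex{1} = 0
G(3) = mex{0} = 1
G(4) = mex{1} = 0
G(5) = mex{0} = 1
G(6) = mex{1} = 0
G(7) = mex{0,0} = 1
G(8) = mex{1,1} = 0
G(9) = mex{0,0,0} = 1
G(10) = mex{1,1,1} = 0
G(11) = mex{0,0,0} = 1
G(12) = mex{1,1,1} = 0
G(13) = mex{0,0,0} = 1
G(14) = mex{1,1,1} = 0
G(15) = mex{0,0,0} = 1
G(16) = mex{1,1,1} = 0
G(17) = mex{0,0,0} = 1
G(18) = mex{1,1,1} = 0
G(19) = mex{0,0,0} = 1
G(20) = mex{1,1,1} = 0
G_A(20) = 0.
Pile B, S = {3, 6, 7, 8, 9}:
G(0) = 0
G(1) = mex{} = 0
G(2) = mex{} = 0
G(3) = mex{0} = 1
G(4) = mex{0} = 1
G(5) = mex{0} = 1
G(6) = mex{1,0} = 2
G(7) = mex{1,0,0} = 2
G_B(7) = 2.
Pile C, S = {1, 4, 9}:
G(0) = 0
G(1) = mex{0} = 1
G(2) = mex{1} = 0
G(3) = mex{0} = 1
G(4) = mex{1,0} = 2
G(5) = mex{2,1} = 0
G(6) = mex{0,0} = 1
G(7) = mex{1,1} = 0
G(8) = mex{0,2} = 1
G(9) = mex{1,0,0} = 2
G(10) = mex{2,1,1} = 0
G(11) = mex{0,0,0} = 1
G(12) = mex{1,1,1} = 0
G(13) = mex{0,2,2} = 1
G(14) = mex{1,0,0} = 2
G(15) = mex{2,1,1} = 0
G_C(15) = 0.
Combined Grundy value = 0 ⊕ 2 ⊕ 0 = 2.
A winning move leaves total XOR = 0, i.e. changes one component's Grundy value g to g ⊕ X where X is the current total.
Pile A: need g' = 0⊕2 = 2. Options: 20−1→G=1, 20−7→G=1, 20−9→G=1. Hits: 0.
Pile B: need g' = 2⊕2 = 0. Options: 7−3→G=1, 7−6→G=0, 7−7→G=0. Hits: 2.
Pile C: need g' = 0⊕2 = 2. Options: 15−1→G=2, 15−4→G=1, 15−9→G=1. Hits: 1.

3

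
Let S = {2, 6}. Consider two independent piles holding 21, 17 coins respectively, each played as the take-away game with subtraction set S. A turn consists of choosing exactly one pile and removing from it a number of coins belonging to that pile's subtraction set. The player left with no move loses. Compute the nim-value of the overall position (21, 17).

All piles use S = {2, 6}:
n :  0  1  2  3  4  5  6  7  8  9 10 11 12 13 14 15 16 17 18 19 20 21
G :  0  0  1  1  0  0  1  1  0  0  1  1  0  0  1  1  0  0  1  1  0  0
Pile A: G(21) = 0.
Pile B: G(17) = 0.
Combined Grundy value = 0 ⊕ 0 = 0.

0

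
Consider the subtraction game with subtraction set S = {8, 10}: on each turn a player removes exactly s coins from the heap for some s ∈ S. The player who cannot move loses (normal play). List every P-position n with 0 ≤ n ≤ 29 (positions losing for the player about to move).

0, 1, 2, 3, 4, 5, 6, 7, 18, 19, 20, 21, 22, 23, 24, 25

G(0) = 0
G(1) = mex{} = 0
G(2) = mex{} = 0
G(3) = mex{} = 0
G(4) = mex{} = 0
G(5) = mex{} = 0
G(6) = mex{} = 0
G(7) = mex{} = 0
G(8) = mex{0} = 1
G(9) = mex{0} = 1
G(10) = mex{0,0} = 1
G(11) = mex{0,0} = 1
G(12) = mex{0,0} = 1
G(13) = mex{0,0} = 1
G(14) = mex{0,0} = 1
G(15) = mex{0,0} = 1
G(16) = mex{1,0} = 2
G(17) = mex{1,0} = 2
G(18) = mex{1,1} = 0
G(19) = mex{1,1} = 0
G(20) = mex{1,1} = 0
G(21) = mex{1,1} = 0
G(22) = mex{1,1} = 0
G(23) = mex{1,1} = 0
G(24) = mex{2,1} = 0
G(25) = mex{2,1} = 0
G(26) = mex{0,2} = 1
G(27) = mex{0,2} = 1
G(28) = mex{0,0} = 1
G(29) = mex{0,0} = 1
P-positions are exactly the n with G(n) = 0.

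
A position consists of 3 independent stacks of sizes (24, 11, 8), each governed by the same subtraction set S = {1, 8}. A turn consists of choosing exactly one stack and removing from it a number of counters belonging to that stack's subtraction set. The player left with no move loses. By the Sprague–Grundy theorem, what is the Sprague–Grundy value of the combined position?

2

All stacks use S = {1, 8}:
n :  0  1  2  3  4  5  6  7  8  9 10 11 12 13 14 15 16 17 18 19 20 21 22 23 24
G :  0  1  0  1  0  1  0  1  2  0  1  0  1  0  1  0  1  2  0  1  0  1  0  1  0
Stack A: G(24) = 0.
Stack B: G(11) = 0.
Stack C: G(8) = 2.
Combined Grundy value = 0 ⊕ 0 ⊕ 2 = 2.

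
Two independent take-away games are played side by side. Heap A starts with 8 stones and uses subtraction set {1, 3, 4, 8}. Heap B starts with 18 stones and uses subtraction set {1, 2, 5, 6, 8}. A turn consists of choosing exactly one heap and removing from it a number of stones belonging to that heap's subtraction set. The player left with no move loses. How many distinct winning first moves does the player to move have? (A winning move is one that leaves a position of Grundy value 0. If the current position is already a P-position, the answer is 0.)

0

Heap A, S = {1, 3, 4, 8}:
G(0) = 0
G(1) = mex{0} = 1
G(2) = mex{1} = 0
G(3) = mex{0,0} = 1
G(4) = mex{1,1,0} = 2
G(5) = mex{2,0,1} = 3
G(6) = mex{3,1,0} = 2
G(7) = mex{2,2,1} = 0
G(8) = mex{0,3,2,0} = 1
G_A(8) = 1.
Heap B, S = {1, 2, 5, 6, 8}:
n :  0  1  2  3  4  5  6  7  8  9 10 11 12 13 14 15 16 17 18
G :  0  1  2  0  1  2  3  0  1  2  0  1  2  3  0  1  2  0  1
G_B(18) = 1.
Combined Grundy value = 1 ⊕ 1 = 0.
A winning move leaves total XOR = 0, i.e. changes one component's Grundy value g to g ⊕ X where X is the current total.
Heap A: target g' = 1⊕0 = 1, but every legal move changes the Grundy value (mex property), so 0 moves.
Heap B: target g' = 1⊕0 = 1, but every legal move changes the Grundy value (mex property), so 0 moves.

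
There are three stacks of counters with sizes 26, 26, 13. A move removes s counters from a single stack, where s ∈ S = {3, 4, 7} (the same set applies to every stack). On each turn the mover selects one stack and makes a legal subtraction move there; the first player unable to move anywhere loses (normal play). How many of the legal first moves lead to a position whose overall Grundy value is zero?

All stacks use S = {3, 4, 7}:
G(0) = 0
G(1) = mex{} = 0
G(2) = mex{} = 0
G(3) = mex{0} = 1
G(4) = mex{0,0} = 1
G(5) = mex{0,0} = 1
G(6) = mex{1,0} = 2
G(7) = mex{1,1,0} = 2
G(8) = mex{1,1,0} = 2
G(9) = mex{2,1,0} = 3
G(10) = mex{2,2,1} = 0
G(11) = mex{2,2,1} = 0
G(12) = mex{3,2,1} = 0
G(13) = mex{0,3,2} = 1
G(14) = mex{0,0,2} = 1
G(15) = mex{0,0,2} = 1
G(16) = mex{1,0,3} = 2
G(17) = mex{1,1,0} = 2
G(18) = mex{1,1,0} = 2
G(19) = mex{2,1,0} = 3
G(20) = mex{2,2,1} = 0
G(21) = mex{2,2,1} = 0
G(22) = mex{3,2,1} = 0
G(23) = mex{0,3,2} = 1
G(24) = mex{0,0,2} = 1
G(25) = mex{0,0,2} = 1
G(26) = mex{1,0,3} = 2
Stack A: G(26) = 2.
Stack B: G(26) = 2.
Stack C: G(13) = 1.
Combined Grundy value = 2 ⊕ 2 ⊕ 1 = 1.
A winning move leaves total XOR = 0, i.e. changes one component's Grundy value g to g ⊕ X where X is the current total.
Stack A: need g' = 2⊕1 = 3. Options: 26−3→G=1, 26−4→G=0, 26−7→G=3. Hits: 1.
Stack B: need g' = 2⊕1 = 3. Options: 26−3→G=1, 26−4→G=0, 26−7→G=3. Hits: 1.
Stack C: need g' = 1⊕1 = 0. Options: 13−3→G=0, 13−4→G=3, 13−7→G=2. Hits: 1.

3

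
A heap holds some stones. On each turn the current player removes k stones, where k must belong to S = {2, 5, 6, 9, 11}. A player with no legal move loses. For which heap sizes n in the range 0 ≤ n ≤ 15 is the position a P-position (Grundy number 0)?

0, 1, 4, 8

n :  0  1  2  3  4  5  6  7  8  9 10 11 12 13 14 15
G :  0  0  1  1  0  2  1  3  0  2  1  3  2  2  3  3
P-positions are exactly the n with G(n) = 0.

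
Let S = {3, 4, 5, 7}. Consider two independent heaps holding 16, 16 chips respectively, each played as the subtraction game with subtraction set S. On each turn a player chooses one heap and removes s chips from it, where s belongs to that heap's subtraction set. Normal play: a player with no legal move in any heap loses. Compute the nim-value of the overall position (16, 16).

0

All heaps use S = {3, 4, 5, 7}:
n :  0  1  2  3  4  5  6  7  8  9 10 11 12 13 14 15 16
G :  0  0  0  1  1  1  2  2  2  3  0  0  0  1  1  1  2
Heap A: G(16) = 2.
Heap B: G(16) = 2.
Combined Grundy value = 2 ⊕ 2 = 0.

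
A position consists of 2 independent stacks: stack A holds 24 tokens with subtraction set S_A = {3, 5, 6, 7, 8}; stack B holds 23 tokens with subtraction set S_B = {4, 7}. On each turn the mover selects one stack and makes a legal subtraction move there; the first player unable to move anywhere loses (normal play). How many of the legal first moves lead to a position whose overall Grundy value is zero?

Stack A, S = {3, 5, 6, 7, 8}:
n :  0  1  2  3  4  5  6  7  8  9 10 11 12 13 14 15 16 17 18 19 20 21 22 23 24
G :  0  0  0  1  1  1  2  2  2  3  3  0  0  0  1  1  1  2  2  2  3  3  0  0  0
G_A(24) = 0.
Stack B, S = {4, 7}:
n :  0  1  2  3  4  5  6  7  8  9 10 11 12 13 14 15 16 17 18 19 20 21 22 23
G :  0  0  0  0  1  1  1  1  2  2  2  0  0  0  0  1  1  1  1  2  2  2  0  0
G_B(23) = 0.
Combined Grundy value = 0 ⊕ 0 = 0.
A winning move leaves total XOR = 0, i.e. changes one component's Grundy value g to g ⊕ X where X is the current total.
Stack A: target g' = 0⊕0 = 0, but every legal move changes the Grundy value (mex property), so 0 moves.
Stack B: target g' = 0⊕0 = 0, but every legal move changes the Grundy value (mex property), so 0 moves.

0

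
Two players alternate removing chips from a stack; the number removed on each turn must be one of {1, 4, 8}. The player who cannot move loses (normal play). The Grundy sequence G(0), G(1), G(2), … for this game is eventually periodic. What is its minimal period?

12

n :  0  1  2  3  4  5  6  7  8  9 10 11 12 13 14 15 16 17 18 19 20 21 22 23 24 25
G :  0  1  0  1  2  0  1  0  1  2  3  2  0  1  0  1  2  0  1  0  1  2  3  2  0  1
G(n+12) = G(n) holds for n = 0,…,7 (a full window of length max(S) = 8), so the sequence is purely periodic with period 12.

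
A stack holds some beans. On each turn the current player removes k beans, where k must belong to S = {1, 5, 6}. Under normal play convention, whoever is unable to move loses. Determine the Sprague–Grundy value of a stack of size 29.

3

n :  0  1  2  3  4  5  6  7  8  9 10 11 12 13 14 15 16 17 18 19 20 21 22 23 24 25 26 27 28 29
G :  0  1  0  1  0  1  2  3  2  3  2  0  1  0  1  0  1  2  3  2  3  2  0  1  0  1  0  1  2  3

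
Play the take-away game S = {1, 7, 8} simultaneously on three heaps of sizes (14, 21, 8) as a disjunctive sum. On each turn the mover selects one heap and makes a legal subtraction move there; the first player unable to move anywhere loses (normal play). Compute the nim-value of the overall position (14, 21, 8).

All heaps use S = {1, 7, 8}:
n :  0  1  2  3  4  5  6  7  8  9 10 11 12 13 14 15 16 17 18 19 20 21
G :  0  1  0  1  0  1  0  1  2  3  2  3  2  3  2  0  1  0  1  0  1  0
Heap A: G(14) = 2.
Heap B: G(21) = 0.
Heap C: G(8) = 2.
Combined Grundy value = 2 ⊕ 0 ⊕ 2 = 0.

0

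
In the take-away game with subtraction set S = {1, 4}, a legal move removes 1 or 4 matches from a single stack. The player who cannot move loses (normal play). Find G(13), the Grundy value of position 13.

1

n :  0  1  2  3  4  5  6  7  8  9 10 11 12 13
G :  0  1  0  1  2  0  1  0  1  2  0  1  0  1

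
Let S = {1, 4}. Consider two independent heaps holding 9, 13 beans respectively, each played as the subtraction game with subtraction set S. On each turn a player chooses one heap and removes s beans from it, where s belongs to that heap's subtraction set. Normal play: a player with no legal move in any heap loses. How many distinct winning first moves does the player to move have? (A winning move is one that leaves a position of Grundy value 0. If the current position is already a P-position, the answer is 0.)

2

All heaps use S = {1, 4}:
G(0) = 0
G(1) = mex{0} = 1
G(2) = mex{1} = 0
G(3) = mex{0} = 1
G(4) = mex{1,0} = 2
G(5) = mex{2,1} = 0
G(6) = mex{0,0} = 1
G(7) = mex{1,1} = 0
G(8) = mex{0,2} = 1
G(9) = mex{1,0} = 2
G(10) = mex{2,1} = 0
G(11) = mex{0,0} = 1
G(12) = mex{1,1} = 0
G(13) = mex{0,2} = 1
Heap A: G(9) = 2.
Heap B: G(13) = 1.
Combined Grundy value = 2 ⊕ 1 = 3.
A winning move leaves total XOR = 0, i.e. changes one component's Grundy value g to g ⊕ X where X is the current total.
Heap A: need g' = 2⊕3 = 1. Options: 9−1→G=1, 9−4→G=0. Hits: 1.
Heap B: need g' = 1⊕3 = 2. Options: 13−1→G=0, 13−4→G=2. Hits: 1.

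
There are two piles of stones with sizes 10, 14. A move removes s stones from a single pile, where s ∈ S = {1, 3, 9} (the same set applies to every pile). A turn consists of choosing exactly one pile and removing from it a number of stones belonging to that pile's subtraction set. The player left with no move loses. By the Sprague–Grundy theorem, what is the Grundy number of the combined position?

0

All piles use S = {1, 3, 9}:
n :  0  1  2  3  4  5  6  7  8  9 10 11 12 13 14
G :  0  1  0  1  0  1  0  1  0  1  0  1  0  1  0
Pile A: G(10) = 0.
Pile B: G(14) = 0.
Combined Grundy value = 0 ⊕ 0 = 0.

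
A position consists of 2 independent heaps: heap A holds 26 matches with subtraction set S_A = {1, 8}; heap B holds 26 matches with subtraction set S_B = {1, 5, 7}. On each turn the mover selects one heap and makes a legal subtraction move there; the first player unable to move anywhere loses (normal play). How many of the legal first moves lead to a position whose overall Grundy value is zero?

1

Heap A, S = {1, 8}:
n :  0  1  2  3  4  5  6  7  8  9 10 11 12 13 14 15 16 17 18 19 20 21 22 23 24 25 26
G :  0  1  0  1  0  1  0  1  2  0  1  0  1  0  1  0  1  2  0  1  0  1  0  1  0  1  2
G_A(26) = 2.
Heap B, S = {1, 5, 7}:
G(0) = 0
G(1) = mex{0} = 1
G(2) = mex{1} = 0
G(3) = mex{0} = 1
G(4) = mex{1} = 0
G(5) = mex{0,0} = 1
G(6) = mex{1,1} = 0
G(7) = mex{0,0,0} = 1
G(8) = mex{1,1,1} = 0
G(9) = mex{0,0,0} = 1
G(10) = mex{1,1,1} = 0
G(11) = mex{0,0,0} = 1
G(12) = mex{1,1,1} = 0
G(13) = mex{0,0,0} = 1
G(14) = mex{1,1,1} = 0
G(15) = mex{0,0,0} = 1
G(16) = mex{1,1,1} = 0
G(17) = mex{0,0,0} = 1
G(18) = mex{1,1,1} = 0
G(19) = mex{0,0,0} = 1
G(20) = mex{1,1,1} = 0
G(21) = mex{0,0,0} = 1
G(22) = mex{1,1,1} = 0
G(23) = mex{0,0,0} = 1
G(24) = mex{1,1,1} = 0
G(25) = mex{0,0,0} = 1
G(26) = mex{1,1,1} = 0
G_B(26) = 0.
Combined Grundy value = 2 ⊕ 0 = 2.
A winning move leaves total XOR = 0, i.e. changes one component's Grundy value g to g ⊕ X where X is the current total.
Heap A: need g' = 2⊕2 = 0. Options: 26−1→G=1, 26−8→G=0. Hits: 1.
Heap B: need g' = 0⊕2 = 2. Options: 26−1→G=1, 26−5→G=1, 26−7→G=1. Hits: 0.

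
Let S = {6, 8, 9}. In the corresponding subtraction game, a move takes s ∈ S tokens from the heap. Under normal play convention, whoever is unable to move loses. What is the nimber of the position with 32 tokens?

0

n :  0  1  2  3  4  5  6  7  8  9 10 11 12 13 14 15 16 17 18 19 20 21 22 23 24 25 26 27 28 29 30 31 32
G :  0  0  0  0  0  0  1  1  1  1  1  1  2  2  2  0  0  0  0  0  0  1  1  1  1  1  1  2  2  2  0  0  0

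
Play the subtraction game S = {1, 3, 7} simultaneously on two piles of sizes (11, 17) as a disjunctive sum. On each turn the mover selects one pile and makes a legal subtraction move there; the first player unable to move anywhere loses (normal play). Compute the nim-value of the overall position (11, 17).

All piles use S = {1, 3, 7}:
n :  0  1  2  3  4  5  6  7  8  9 10 11 12 13 14 15 16 17
G :  0  1  0  1  0  1  0  1  0  1  0  1  0  1  0  1  0  1
Pile A: G(11) = 1.
Pile B: G(17) = 1.
Combined Grundy value = 1 ⊕ 1 = 0.

0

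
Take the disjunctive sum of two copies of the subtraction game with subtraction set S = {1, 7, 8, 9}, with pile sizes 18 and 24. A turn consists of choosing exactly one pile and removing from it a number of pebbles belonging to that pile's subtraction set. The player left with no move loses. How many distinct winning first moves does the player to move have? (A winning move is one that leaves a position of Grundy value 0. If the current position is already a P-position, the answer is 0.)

All piles use S = {1, 7, 8, 9}:
n :  0  1  2  3  4  5  6  7  8  9 10 11 12 13 14 15 16 17 18 19 20 21 22 23 24
G :  0  1  0  1  0  1  0  1  2  3  2  3  2  3  2  3  0  1  0  1  0  1  0  1  2
Pile A: G(18) = 0.
Pile B: G(24) = 2.
Combined Grundy value = 0 ⊕ 2 = 2.
A winning move leaves total XOR = 0, i.e. changes one component's Grundy value g to g ⊕ X where X is the current total.
Pile A: need g' = 0⊕2 = 2. Options: 18−1→G=1, 18−7→G=3, 18−8→G=2, 18−9→G=3. Hits: 1.
Pile B: need g' = 2⊕2 = 0. Options: 24−1→G=1, 24−7→G=1, 24−8→G=0, 24−9→G=3. Hits: 1.

2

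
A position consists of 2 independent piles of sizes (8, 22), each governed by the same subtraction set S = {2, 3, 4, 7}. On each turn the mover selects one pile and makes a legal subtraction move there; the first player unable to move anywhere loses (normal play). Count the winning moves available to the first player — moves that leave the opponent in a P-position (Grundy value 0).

All piles use S = {2, 3, 4, 7}:
n :  0  1  2  3  4  5  6  7  8  9 10 11 12 13 14 15 16 17 18 19 20 21 22
G :  0  0  1  1  2  2  0  3  1  4  2  0  0  1  1  2  2  0  3  1  4  2  0
Pile A: G(8) = 1.
Pile B: G(22) = 0.
Combined Grundy value = 1 ⊕ 0 = 1.
A winning move leaves total XOR = 0, i.e. changes one component's Grundy value g to g ⊕ X where X is the current total.
Pile A: need g' = 1⊕1 = 0. Options: 8−2→G=0, 8−3→G=2, 8−4→G=2, 8−7→G=0. Hits: 2.
Pile B: need g' = 0⊕1 = 1. Options: 22−2→G=4, 22−3→G=1, 22−4→G=3, 22−7→G=2. Hits: 1.

3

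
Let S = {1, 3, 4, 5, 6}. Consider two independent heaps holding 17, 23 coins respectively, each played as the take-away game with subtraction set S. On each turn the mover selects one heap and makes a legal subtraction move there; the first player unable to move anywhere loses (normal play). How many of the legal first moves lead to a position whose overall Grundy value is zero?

3

All heaps use S = {1, 3, 4, 5, 6}:
G(0) = 0
G(1) = mex{0} = 1
G(2) = mex{1} = 0
G(3) = mex{0,0} = 1
G(4) = mex{1,1,0} = 2
G(5) = mex{2,0,1,0} = 3
G(6) = mex{3,1,0,1,0} = 2
G(7) = mex{2,2,1,0,1} = 3
G(8) = mex{3,3,2,1,0} = 4
G(9) = mex{4,2,3,2,1} = 0
G(10) = mex{0,3,2,3,2} = 1
G(11) = mex{1,4,3,2,3} = 0
G(12) = mex{0,0,4,3,2} = 1
G(13) = mex{1,1,0,4,3} = 2
G(14) = mex{2,0,1,0,4} = 3
G(15) = mex{3,1,0,1,0} = 2
G(16) = mex{2,2,1,0,1} = 3
G(17) = mex{3,3,2,1,0} = 4
G(18) = mex{4,2,3,2,1} = 0
G(19) = mex{0,3,2,3,2} = 1
G(20) = mex{1,4,3,2,3} = 0
G(21) = mex{0,0,4,3,2} = 1
G(22) = mex{1,1,0,4,3} = 2
G(23) = mex{2,0,1,0,4} = 3
Heap A: G(17) = 4.
Heap B: G(23) = 3.
Combined Grundy value = 4 ⊕ 3 = 7.
A winning move leaves total XOR = 0, i.e. changes one component's Grundy value g to g ⊕ X where X is the current total.
Heap A: need g' = 4⊕7 = 3. Options: 17−1→G=3, 17−3→G=3, 17−4→G=2, 17−5→G=1, 17−6→G=0. Hits: 2.
Heap B: need g' = 3⊕7 = 4. Options: 23−1→G=2, 23−3→G=0, 23−4→G=1, 23−5→G=0, 23−6→G=4. Hits: 1.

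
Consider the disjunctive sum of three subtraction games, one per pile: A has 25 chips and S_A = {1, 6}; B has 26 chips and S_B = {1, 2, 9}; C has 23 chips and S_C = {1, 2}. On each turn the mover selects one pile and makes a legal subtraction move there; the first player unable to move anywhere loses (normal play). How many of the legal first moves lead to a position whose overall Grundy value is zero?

2

Pile A, S = {1, 6}:
G(0) = 0
G(1) = mex{0} = 1
G(2) = mex{1} = 0
G(3) = mex{0} = 1
G(4) = mex{1} = 0
G(5) = mex{0} = 1
G(6) = mex{1,0} = 2
G(7) = mex{2,1} = 0
G(8) = mex{0,0} = 1
G(9) = mex{1,1} = 0
G(10) = mex{0,0} = 1
G(11) = mex{1,1} = 0
G(12) = mex{0,2} = 1
G(13) = mex{1,0} = 2
G(14) = mex{2,1} = 0
G(15) = mex{0,0} = 1
G(16) = mex{1,1} = 0
G(17) = mex{0,0} = 1
G(18) = mex{1,1} = 0
G(19) = mex{0,2} = 1
G(20) = mex{1,0} = 2
G(21) = mex{2,1} = 0
G(22) = mex{0,0} = 1
G(23) = mex{1,1} = 0
G(24) = mex{0,0} = 1
G(25) = mex{1,1} = 0
G_A(25) = 0.
Pile B, S = {1, 2, 9}:
n :  0  1  2  3  4  5  6  7  8  9 10 11 12 13 14 15 16 17 18 19 20 21 22 23 24 25 26
G :  0  1  2  0  1  2  0  1  2  3  0  1  2  0  1  2  0  1  2  3  0  1  2  0  1  2  0
G_B(26) = 0.
Pile C, S = {1, 2}:
G(0) = 0
G(1) = mex{0} = 1
G(2) = mex{1,0} = 2
G(3) = mex{2,1} = 0
G(4) = mex{0,2} = 1
G(5) = mex{1,0} = 2
G(6) = mex{2,1} = 0
G(7) = mex{0,2} = 1
G(8) = mex{1,0} = 2
G(9) = mex{2,1} = 0
G(10) = mex{0,2} = 1
G(11) = mex{1,0} = 2
G(12) = mex{2,1} = 0
G(13) = mex{0,2} = 1
G(14) = mex{1,0} = 2
G(15) = mex{2,1} = 0
G(16) = mex{0,2} = 1
G(17) = mex{1,0} = 2
G(18) = mex{2,1} = 0
G(19) = mex{0,2} = 1
G(20) = mex{1,0} = 2
G(21) = mex{2,1} = 0
G(22) = mex{0,2} = 1
G(23) = mex{1,0} = 2
G_C(23) = 2.
Combined Grundy value = 0 ⊕ 0 ⊕ 2 = 2.
A winning move leaves total XOR = 0, i.e. changes one component's Grundy value g to g ⊕ X where X is the current total.
Pile A: need g' = 0⊕2 = 2. Options: 25−1→G=1, 25−6→G=1. Hits: 0.
Pile B: need g' = 0⊕2 = 2. Options: 26−1→G=2, 26−2→G=1, 26−9→G=1. Hits: 1.
Pile C: need g' = 2⊕2 = 0. Options: 23−1→G=1, 23−2→G=0. Hits: 1.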